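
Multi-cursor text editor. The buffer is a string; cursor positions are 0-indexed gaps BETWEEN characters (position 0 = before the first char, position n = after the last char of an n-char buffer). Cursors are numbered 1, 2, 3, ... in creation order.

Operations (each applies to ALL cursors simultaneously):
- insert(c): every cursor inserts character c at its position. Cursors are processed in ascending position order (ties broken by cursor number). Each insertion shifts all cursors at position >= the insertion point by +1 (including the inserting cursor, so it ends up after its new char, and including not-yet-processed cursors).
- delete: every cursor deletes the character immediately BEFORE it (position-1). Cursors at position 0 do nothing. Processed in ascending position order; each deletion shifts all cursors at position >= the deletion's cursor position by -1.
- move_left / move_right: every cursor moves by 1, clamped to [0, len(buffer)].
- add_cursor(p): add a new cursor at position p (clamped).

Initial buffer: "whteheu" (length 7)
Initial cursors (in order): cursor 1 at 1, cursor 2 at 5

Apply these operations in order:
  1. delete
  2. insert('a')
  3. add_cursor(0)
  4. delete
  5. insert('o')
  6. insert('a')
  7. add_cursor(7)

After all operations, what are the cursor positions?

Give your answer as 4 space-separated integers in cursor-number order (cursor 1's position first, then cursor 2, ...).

After op 1 (delete): buffer="hteeu" (len 5), cursors c1@0 c2@3, authorship .....
After op 2 (insert('a')): buffer="ahteaeu" (len 7), cursors c1@1 c2@5, authorship 1...2..
After op 3 (add_cursor(0)): buffer="ahteaeu" (len 7), cursors c3@0 c1@1 c2@5, authorship 1...2..
After op 4 (delete): buffer="hteeu" (len 5), cursors c1@0 c3@0 c2@3, authorship .....
After op 5 (insert('o')): buffer="oohteoeu" (len 8), cursors c1@2 c3@2 c2@6, authorship 13...2..
After op 6 (insert('a')): buffer="ooaahteoaeu" (len 11), cursors c1@4 c3@4 c2@9, authorship 1313...22..
After op 7 (add_cursor(7)): buffer="ooaahteoaeu" (len 11), cursors c1@4 c3@4 c4@7 c2@9, authorship 1313...22..

Answer: 4 9 4 7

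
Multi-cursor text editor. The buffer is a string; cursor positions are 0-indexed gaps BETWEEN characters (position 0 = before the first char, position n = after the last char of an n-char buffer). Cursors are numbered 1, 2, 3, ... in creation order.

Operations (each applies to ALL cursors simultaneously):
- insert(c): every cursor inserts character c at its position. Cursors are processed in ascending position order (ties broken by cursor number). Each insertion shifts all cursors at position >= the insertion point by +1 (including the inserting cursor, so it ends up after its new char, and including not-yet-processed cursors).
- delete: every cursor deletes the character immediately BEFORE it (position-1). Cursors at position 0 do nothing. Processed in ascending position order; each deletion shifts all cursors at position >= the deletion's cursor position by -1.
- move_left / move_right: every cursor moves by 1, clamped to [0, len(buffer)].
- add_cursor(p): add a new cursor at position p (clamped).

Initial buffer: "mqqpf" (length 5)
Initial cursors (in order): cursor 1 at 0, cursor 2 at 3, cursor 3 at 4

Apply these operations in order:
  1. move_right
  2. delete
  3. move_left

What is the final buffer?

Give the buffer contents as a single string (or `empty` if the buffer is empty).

Answer: qq

Derivation:
After op 1 (move_right): buffer="mqqpf" (len 5), cursors c1@1 c2@4 c3@5, authorship .....
After op 2 (delete): buffer="qq" (len 2), cursors c1@0 c2@2 c3@2, authorship ..
After op 3 (move_left): buffer="qq" (len 2), cursors c1@0 c2@1 c3@1, authorship ..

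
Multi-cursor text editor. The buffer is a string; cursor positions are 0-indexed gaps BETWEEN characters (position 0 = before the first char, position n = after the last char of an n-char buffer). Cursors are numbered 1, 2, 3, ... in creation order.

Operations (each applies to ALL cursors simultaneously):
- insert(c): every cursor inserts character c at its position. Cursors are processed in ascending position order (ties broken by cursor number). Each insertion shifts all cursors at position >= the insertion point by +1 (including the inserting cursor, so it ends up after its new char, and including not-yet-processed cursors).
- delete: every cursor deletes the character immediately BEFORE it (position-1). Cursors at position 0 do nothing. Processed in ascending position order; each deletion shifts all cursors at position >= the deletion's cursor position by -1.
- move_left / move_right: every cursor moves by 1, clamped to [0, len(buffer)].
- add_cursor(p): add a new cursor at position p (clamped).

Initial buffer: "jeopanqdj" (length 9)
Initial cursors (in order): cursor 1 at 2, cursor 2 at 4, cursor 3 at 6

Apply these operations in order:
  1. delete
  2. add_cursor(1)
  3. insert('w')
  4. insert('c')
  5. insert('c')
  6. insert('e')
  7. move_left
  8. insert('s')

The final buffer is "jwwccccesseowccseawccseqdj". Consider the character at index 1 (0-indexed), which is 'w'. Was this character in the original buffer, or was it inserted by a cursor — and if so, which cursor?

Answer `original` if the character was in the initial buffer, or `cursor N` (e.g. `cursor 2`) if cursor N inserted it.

Answer: cursor 1

Derivation:
After op 1 (delete): buffer="joaqdj" (len 6), cursors c1@1 c2@2 c3@3, authorship ......
After op 2 (add_cursor(1)): buffer="joaqdj" (len 6), cursors c1@1 c4@1 c2@2 c3@3, authorship ......
After op 3 (insert('w')): buffer="jwwowawqdj" (len 10), cursors c1@3 c4@3 c2@5 c3@7, authorship .14.2.3...
After op 4 (insert('c')): buffer="jwwccowcawcqdj" (len 14), cursors c1@5 c4@5 c2@8 c3@11, authorship .1414.22.33...
After op 5 (insert('c')): buffer="jwwccccowccawccqdj" (len 18), cursors c1@7 c4@7 c2@11 c3@15, authorship .141414.222.333...
After op 6 (insert('e')): buffer="jwwcccceeowcceawcceqdj" (len 22), cursors c1@9 c4@9 c2@14 c3@19, authorship .14141414.2222.3333...
After op 7 (move_left): buffer="jwwcccceeowcceawcceqdj" (len 22), cursors c1@8 c4@8 c2@13 c3@18, authorship .14141414.2222.3333...
After op 8 (insert('s')): buffer="jwwccccesseowccseawccseqdj" (len 26), cursors c1@10 c4@10 c2@16 c3@22, authorship .1414141144.22222.33333...
Authorship (.=original, N=cursor N): . 1 4 1 4 1 4 1 1 4 4 . 2 2 2 2 2 . 3 3 3 3 3 . . .
Index 1: author = 1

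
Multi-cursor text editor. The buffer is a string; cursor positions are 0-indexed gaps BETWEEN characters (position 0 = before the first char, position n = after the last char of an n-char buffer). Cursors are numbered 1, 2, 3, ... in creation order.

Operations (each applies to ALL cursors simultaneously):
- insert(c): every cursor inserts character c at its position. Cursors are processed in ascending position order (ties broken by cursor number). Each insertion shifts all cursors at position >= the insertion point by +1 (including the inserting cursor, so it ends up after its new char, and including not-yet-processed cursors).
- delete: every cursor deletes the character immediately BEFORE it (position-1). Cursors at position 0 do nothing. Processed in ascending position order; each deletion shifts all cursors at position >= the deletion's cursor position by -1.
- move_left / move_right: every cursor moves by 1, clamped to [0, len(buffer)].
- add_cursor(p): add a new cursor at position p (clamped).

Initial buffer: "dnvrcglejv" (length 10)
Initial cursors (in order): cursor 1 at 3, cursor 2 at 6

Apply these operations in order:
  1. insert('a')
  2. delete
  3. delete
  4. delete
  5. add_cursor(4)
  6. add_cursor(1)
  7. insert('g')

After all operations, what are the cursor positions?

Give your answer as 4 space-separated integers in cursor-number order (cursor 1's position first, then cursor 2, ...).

Answer: 3 5 8 3

Derivation:
After op 1 (insert('a')): buffer="dnvarcgalejv" (len 12), cursors c1@4 c2@8, authorship ...1...2....
After op 2 (delete): buffer="dnvrcglejv" (len 10), cursors c1@3 c2@6, authorship ..........
After op 3 (delete): buffer="dnrclejv" (len 8), cursors c1@2 c2@4, authorship ........
After op 4 (delete): buffer="drlejv" (len 6), cursors c1@1 c2@2, authorship ......
After op 5 (add_cursor(4)): buffer="drlejv" (len 6), cursors c1@1 c2@2 c3@4, authorship ......
After op 6 (add_cursor(1)): buffer="drlejv" (len 6), cursors c1@1 c4@1 c2@2 c3@4, authorship ......
After op 7 (insert('g')): buffer="dggrglegjv" (len 10), cursors c1@3 c4@3 c2@5 c3@8, authorship .14.2..3..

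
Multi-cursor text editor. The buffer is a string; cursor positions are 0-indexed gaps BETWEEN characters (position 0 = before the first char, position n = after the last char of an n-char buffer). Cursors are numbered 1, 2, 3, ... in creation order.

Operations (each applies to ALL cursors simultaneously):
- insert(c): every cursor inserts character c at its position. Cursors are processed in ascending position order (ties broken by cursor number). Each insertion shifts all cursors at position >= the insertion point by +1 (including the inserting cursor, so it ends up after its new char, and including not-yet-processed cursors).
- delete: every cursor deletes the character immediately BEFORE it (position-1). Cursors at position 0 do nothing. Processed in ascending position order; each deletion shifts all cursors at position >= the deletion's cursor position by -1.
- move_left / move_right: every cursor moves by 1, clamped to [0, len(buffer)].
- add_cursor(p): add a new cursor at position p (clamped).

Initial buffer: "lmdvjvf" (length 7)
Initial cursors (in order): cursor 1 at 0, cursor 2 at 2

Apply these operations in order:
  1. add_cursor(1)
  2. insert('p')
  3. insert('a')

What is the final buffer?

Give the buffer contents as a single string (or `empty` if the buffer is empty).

Answer: palpampadvjvf

Derivation:
After op 1 (add_cursor(1)): buffer="lmdvjvf" (len 7), cursors c1@0 c3@1 c2@2, authorship .......
After op 2 (insert('p')): buffer="plpmpdvjvf" (len 10), cursors c1@1 c3@3 c2@5, authorship 1.3.2.....
After op 3 (insert('a')): buffer="palpampadvjvf" (len 13), cursors c1@2 c3@5 c2@8, authorship 11.33.22.....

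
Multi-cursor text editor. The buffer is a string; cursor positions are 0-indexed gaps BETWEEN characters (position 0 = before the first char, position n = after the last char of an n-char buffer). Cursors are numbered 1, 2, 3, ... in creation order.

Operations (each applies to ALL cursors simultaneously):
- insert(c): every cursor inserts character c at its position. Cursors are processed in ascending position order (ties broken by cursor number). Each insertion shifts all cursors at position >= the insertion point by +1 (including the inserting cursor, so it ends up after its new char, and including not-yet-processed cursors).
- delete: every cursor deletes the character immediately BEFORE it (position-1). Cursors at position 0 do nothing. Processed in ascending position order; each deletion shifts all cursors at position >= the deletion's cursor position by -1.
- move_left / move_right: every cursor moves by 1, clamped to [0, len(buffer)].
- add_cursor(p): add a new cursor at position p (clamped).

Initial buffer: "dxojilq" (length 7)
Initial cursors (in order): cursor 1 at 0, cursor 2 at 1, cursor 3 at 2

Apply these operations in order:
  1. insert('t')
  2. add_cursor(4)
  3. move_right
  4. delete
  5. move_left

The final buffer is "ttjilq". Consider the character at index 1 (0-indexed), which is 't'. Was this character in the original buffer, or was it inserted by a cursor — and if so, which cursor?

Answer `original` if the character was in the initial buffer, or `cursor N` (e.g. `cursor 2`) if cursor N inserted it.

Answer: cursor 2

Derivation:
After op 1 (insert('t')): buffer="tdtxtojilq" (len 10), cursors c1@1 c2@3 c3@5, authorship 1.2.3.....
After op 2 (add_cursor(4)): buffer="tdtxtojilq" (len 10), cursors c1@1 c2@3 c4@4 c3@5, authorship 1.2.3.....
After op 3 (move_right): buffer="tdtxtojilq" (len 10), cursors c1@2 c2@4 c4@5 c3@6, authorship 1.2.3.....
After op 4 (delete): buffer="ttjilq" (len 6), cursors c1@1 c2@2 c3@2 c4@2, authorship 12....
After op 5 (move_left): buffer="ttjilq" (len 6), cursors c1@0 c2@1 c3@1 c4@1, authorship 12....
Authorship (.=original, N=cursor N): 1 2 . . . .
Index 1: author = 2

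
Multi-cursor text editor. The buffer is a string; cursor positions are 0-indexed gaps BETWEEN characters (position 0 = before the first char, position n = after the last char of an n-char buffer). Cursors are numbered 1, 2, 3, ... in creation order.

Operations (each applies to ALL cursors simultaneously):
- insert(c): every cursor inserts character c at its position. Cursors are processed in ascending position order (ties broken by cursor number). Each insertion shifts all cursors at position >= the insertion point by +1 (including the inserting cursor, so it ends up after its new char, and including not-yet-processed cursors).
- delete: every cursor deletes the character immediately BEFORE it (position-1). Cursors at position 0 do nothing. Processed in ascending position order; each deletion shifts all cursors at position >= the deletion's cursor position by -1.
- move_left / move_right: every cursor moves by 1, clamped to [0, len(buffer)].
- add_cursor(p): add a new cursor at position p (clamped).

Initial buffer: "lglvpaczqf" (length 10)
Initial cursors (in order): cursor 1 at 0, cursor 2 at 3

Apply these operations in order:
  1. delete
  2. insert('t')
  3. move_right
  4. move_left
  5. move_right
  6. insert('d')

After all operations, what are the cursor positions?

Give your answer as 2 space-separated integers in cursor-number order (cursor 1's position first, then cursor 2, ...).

After op 1 (delete): buffer="lgvpaczqf" (len 9), cursors c1@0 c2@2, authorship .........
After op 2 (insert('t')): buffer="tlgtvpaczqf" (len 11), cursors c1@1 c2@4, authorship 1..2.......
After op 3 (move_right): buffer="tlgtvpaczqf" (len 11), cursors c1@2 c2@5, authorship 1..2.......
After op 4 (move_left): buffer="tlgtvpaczqf" (len 11), cursors c1@1 c2@4, authorship 1..2.......
After op 5 (move_right): buffer="tlgtvpaczqf" (len 11), cursors c1@2 c2@5, authorship 1..2.......
After op 6 (insert('d')): buffer="tldgtvdpaczqf" (len 13), cursors c1@3 c2@7, authorship 1.1.2.2......

Answer: 3 7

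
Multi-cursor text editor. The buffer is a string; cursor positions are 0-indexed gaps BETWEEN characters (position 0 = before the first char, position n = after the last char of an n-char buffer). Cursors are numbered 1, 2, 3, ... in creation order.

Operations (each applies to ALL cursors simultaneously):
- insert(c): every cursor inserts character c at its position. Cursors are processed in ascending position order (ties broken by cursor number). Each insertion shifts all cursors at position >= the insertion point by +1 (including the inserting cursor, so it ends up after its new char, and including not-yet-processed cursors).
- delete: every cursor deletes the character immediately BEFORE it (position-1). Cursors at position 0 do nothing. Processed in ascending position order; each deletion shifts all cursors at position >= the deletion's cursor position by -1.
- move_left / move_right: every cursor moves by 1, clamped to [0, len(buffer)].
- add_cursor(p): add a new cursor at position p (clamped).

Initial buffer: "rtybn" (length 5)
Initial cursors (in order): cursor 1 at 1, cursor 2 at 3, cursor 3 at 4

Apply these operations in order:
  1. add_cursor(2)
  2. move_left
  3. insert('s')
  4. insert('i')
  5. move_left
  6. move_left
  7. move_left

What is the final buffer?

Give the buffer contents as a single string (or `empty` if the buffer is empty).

Answer: sirsitsiysibn

Derivation:
After op 1 (add_cursor(2)): buffer="rtybn" (len 5), cursors c1@1 c4@2 c2@3 c3@4, authorship .....
After op 2 (move_left): buffer="rtybn" (len 5), cursors c1@0 c4@1 c2@2 c3@3, authorship .....
After op 3 (insert('s')): buffer="srstsysbn" (len 9), cursors c1@1 c4@3 c2@5 c3@7, authorship 1.4.2.3..
After op 4 (insert('i')): buffer="sirsitsiysibn" (len 13), cursors c1@2 c4@5 c2@8 c3@11, authorship 11.44.22.33..
After op 5 (move_left): buffer="sirsitsiysibn" (len 13), cursors c1@1 c4@4 c2@7 c3@10, authorship 11.44.22.33..
After op 6 (move_left): buffer="sirsitsiysibn" (len 13), cursors c1@0 c4@3 c2@6 c3@9, authorship 11.44.22.33..
After op 7 (move_left): buffer="sirsitsiysibn" (len 13), cursors c1@0 c4@2 c2@5 c3@8, authorship 11.44.22.33..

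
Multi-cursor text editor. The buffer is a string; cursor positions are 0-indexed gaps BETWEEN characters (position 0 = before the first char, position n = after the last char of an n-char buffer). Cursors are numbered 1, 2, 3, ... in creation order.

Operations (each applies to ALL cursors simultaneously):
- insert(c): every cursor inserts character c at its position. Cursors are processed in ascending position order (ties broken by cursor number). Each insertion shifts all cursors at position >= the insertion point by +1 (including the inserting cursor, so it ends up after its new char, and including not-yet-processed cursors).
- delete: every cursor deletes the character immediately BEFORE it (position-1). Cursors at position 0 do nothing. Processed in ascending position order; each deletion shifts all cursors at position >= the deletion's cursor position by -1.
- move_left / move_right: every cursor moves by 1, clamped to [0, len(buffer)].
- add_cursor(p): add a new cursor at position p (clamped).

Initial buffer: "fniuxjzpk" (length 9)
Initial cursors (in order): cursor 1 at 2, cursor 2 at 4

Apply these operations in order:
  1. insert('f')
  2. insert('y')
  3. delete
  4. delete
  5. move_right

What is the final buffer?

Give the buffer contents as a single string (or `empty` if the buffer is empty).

Answer: fniuxjzpk

Derivation:
After op 1 (insert('f')): buffer="fnfiufxjzpk" (len 11), cursors c1@3 c2@6, authorship ..1..2.....
After op 2 (insert('y')): buffer="fnfyiufyxjzpk" (len 13), cursors c1@4 c2@8, authorship ..11..22.....
After op 3 (delete): buffer="fnfiufxjzpk" (len 11), cursors c1@3 c2@6, authorship ..1..2.....
After op 4 (delete): buffer="fniuxjzpk" (len 9), cursors c1@2 c2@4, authorship .........
After op 5 (move_right): buffer="fniuxjzpk" (len 9), cursors c1@3 c2@5, authorship .........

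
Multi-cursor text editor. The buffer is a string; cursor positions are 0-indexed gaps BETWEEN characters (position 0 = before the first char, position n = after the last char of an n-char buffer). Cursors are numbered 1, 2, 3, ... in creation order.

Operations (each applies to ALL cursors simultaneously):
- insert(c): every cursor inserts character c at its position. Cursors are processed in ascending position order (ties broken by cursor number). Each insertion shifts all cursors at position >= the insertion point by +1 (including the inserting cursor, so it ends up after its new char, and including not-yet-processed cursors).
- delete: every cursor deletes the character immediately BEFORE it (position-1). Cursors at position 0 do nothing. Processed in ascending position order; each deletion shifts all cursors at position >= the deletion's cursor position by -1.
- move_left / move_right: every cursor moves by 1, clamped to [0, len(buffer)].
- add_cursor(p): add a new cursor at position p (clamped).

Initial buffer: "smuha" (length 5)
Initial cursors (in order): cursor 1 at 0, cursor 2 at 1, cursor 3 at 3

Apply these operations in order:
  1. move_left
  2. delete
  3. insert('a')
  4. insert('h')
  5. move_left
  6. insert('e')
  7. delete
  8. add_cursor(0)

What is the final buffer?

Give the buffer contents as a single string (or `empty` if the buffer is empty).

Answer: aahhsahuha

Derivation:
After op 1 (move_left): buffer="smuha" (len 5), cursors c1@0 c2@0 c3@2, authorship .....
After op 2 (delete): buffer="suha" (len 4), cursors c1@0 c2@0 c3@1, authorship ....
After op 3 (insert('a')): buffer="aasauha" (len 7), cursors c1@2 c2@2 c3@4, authorship 12.3...
After op 4 (insert('h')): buffer="aahhsahuha" (len 10), cursors c1@4 c2@4 c3@7, authorship 1212.33...
After op 5 (move_left): buffer="aahhsahuha" (len 10), cursors c1@3 c2@3 c3@6, authorship 1212.33...
After op 6 (insert('e')): buffer="aaheehsaehuha" (len 13), cursors c1@5 c2@5 c3@9, authorship 121122.333...
After op 7 (delete): buffer="aahhsahuha" (len 10), cursors c1@3 c2@3 c3@6, authorship 1212.33...
After op 8 (add_cursor(0)): buffer="aahhsahuha" (len 10), cursors c4@0 c1@3 c2@3 c3@6, authorship 1212.33...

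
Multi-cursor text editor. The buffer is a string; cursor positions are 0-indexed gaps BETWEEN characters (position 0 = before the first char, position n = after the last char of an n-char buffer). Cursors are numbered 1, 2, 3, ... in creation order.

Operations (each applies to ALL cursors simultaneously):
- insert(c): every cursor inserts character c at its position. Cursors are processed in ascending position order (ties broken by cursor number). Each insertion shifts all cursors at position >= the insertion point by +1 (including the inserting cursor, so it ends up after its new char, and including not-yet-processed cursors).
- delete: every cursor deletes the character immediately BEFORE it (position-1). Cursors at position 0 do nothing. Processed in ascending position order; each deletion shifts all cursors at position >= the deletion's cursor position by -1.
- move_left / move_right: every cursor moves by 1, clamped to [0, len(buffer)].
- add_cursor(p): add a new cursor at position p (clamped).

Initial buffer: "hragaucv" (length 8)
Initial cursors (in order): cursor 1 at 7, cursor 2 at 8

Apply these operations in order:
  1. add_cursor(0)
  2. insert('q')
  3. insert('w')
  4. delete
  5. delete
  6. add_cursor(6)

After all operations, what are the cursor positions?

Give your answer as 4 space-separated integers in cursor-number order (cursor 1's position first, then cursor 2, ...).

After op 1 (add_cursor(0)): buffer="hragaucv" (len 8), cursors c3@0 c1@7 c2@8, authorship ........
After op 2 (insert('q')): buffer="qhragaucqvq" (len 11), cursors c3@1 c1@9 c2@11, authorship 3.......1.2
After op 3 (insert('w')): buffer="qwhragaucqwvqw" (len 14), cursors c3@2 c1@11 c2@14, authorship 33.......11.22
After op 4 (delete): buffer="qhragaucqvq" (len 11), cursors c3@1 c1@9 c2@11, authorship 3.......1.2
After op 5 (delete): buffer="hragaucv" (len 8), cursors c3@0 c1@7 c2@8, authorship ........
After op 6 (add_cursor(6)): buffer="hragaucv" (len 8), cursors c3@0 c4@6 c1@7 c2@8, authorship ........

Answer: 7 8 0 6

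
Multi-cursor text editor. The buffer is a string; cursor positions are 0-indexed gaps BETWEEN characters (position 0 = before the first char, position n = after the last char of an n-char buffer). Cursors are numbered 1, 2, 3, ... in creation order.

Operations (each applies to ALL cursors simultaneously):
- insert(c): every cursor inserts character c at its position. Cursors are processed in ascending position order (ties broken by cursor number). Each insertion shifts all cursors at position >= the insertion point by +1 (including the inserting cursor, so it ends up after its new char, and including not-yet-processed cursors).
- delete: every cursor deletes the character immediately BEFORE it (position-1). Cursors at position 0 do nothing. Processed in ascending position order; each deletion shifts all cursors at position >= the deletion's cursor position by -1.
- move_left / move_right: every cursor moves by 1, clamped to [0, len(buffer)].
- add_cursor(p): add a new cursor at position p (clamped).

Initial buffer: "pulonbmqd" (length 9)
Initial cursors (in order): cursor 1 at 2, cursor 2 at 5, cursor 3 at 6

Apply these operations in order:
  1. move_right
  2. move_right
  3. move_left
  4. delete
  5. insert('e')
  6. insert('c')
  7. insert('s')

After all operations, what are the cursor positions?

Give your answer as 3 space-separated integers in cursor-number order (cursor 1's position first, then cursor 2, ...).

After op 1 (move_right): buffer="pulonbmqd" (len 9), cursors c1@3 c2@6 c3@7, authorship .........
After op 2 (move_right): buffer="pulonbmqd" (len 9), cursors c1@4 c2@7 c3@8, authorship .........
After op 3 (move_left): buffer="pulonbmqd" (len 9), cursors c1@3 c2@6 c3@7, authorship .........
After op 4 (delete): buffer="puonqd" (len 6), cursors c1@2 c2@4 c3@4, authorship ......
After op 5 (insert('e')): buffer="pueoneeqd" (len 9), cursors c1@3 c2@7 c3@7, authorship ..1..23..
After op 6 (insert('c')): buffer="pueconeeccqd" (len 12), cursors c1@4 c2@10 c3@10, authorship ..11..2323..
After op 7 (insert('s')): buffer="puecsoneeccssqd" (len 15), cursors c1@5 c2@13 c3@13, authorship ..111..232323..

Answer: 5 13 13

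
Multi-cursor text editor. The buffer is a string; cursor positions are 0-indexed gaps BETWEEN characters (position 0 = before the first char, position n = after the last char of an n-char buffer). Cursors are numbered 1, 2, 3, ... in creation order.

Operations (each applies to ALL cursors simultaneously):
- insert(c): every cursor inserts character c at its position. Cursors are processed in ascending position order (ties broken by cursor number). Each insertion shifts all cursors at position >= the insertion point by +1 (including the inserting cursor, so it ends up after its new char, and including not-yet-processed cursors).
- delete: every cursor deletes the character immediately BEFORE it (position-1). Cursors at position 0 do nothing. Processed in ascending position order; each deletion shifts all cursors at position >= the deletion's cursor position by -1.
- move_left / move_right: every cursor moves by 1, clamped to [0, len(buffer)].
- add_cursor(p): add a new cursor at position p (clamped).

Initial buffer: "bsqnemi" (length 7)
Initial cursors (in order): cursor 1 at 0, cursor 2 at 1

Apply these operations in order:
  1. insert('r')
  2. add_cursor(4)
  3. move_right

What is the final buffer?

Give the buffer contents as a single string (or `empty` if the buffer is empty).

Answer: rbrsqnemi

Derivation:
After op 1 (insert('r')): buffer="rbrsqnemi" (len 9), cursors c1@1 c2@3, authorship 1.2......
After op 2 (add_cursor(4)): buffer="rbrsqnemi" (len 9), cursors c1@1 c2@3 c3@4, authorship 1.2......
After op 3 (move_right): buffer="rbrsqnemi" (len 9), cursors c1@2 c2@4 c3@5, authorship 1.2......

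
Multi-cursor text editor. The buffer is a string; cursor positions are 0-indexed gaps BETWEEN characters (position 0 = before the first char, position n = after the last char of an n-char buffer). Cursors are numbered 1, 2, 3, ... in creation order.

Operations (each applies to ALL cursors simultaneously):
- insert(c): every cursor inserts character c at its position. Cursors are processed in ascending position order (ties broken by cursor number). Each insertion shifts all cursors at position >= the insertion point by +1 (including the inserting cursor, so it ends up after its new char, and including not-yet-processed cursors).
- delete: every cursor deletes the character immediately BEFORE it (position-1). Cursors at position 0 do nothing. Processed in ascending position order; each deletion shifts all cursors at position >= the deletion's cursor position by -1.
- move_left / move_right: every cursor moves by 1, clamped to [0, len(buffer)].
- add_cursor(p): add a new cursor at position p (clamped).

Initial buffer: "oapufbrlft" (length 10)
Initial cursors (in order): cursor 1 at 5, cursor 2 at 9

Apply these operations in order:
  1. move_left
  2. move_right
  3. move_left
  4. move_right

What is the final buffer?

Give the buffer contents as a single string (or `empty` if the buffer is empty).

Answer: oapufbrlft

Derivation:
After op 1 (move_left): buffer="oapufbrlft" (len 10), cursors c1@4 c2@8, authorship ..........
After op 2 (move_right): buffer="oapufbrlft" (len 10), cursors c1@5 c2@9, authorship ..........
After op 3 (move_left): buffer="oapufbrlft" (len 10), cursors c1@4 c2@8, authorship ..........
After op 4 (move_right): buffer="oapufbrlft" (len 10), cursors c1@5 c2@9, authorship ..........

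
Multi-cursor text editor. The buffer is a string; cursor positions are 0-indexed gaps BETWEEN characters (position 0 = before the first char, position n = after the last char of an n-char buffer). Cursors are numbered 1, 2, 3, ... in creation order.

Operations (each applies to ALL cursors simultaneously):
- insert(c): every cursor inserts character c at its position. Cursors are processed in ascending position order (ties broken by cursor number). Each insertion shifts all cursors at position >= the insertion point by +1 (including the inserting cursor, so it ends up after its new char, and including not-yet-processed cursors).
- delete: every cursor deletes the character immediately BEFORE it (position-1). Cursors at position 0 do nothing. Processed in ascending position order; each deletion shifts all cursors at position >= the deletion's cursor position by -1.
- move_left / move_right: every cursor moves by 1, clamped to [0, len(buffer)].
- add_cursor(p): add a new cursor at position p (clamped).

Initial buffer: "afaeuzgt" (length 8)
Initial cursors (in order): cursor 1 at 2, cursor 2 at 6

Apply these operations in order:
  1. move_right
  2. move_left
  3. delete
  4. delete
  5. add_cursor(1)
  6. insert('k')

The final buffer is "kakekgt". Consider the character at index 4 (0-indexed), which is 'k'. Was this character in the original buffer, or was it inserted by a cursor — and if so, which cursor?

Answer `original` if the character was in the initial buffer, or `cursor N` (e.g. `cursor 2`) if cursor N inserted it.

Answer: cursor 2

Derivation:
After op 1 (move_right): buffer="afaeuzgt" (len 8), cursors c1@3 c2@7, authorship ........
After op 2 (move_left): buffer="afaeuzgt" (len 8), cursors c1@2 c2@6, authorship ........
After op 3 (delete): buffer="aaeugt" (len 6), cursors c1@1 c2@4, authorship ......
After op 4 (delete): buffer="aegt" (len 4), cursors c1@0 c2@2, authorship ....
After op 5 (add_cursor(1)): buffer="aegt" (len 4), cursors c1@0 c3@1 c2@2, authorship ....
After op 6 (insert('k')): buffer="kakekgt" (len 7), cursors c1@1 c3@3 c2@5, authorship 1.3.2..
Authorship (.=original, N=cursor N): 1 . 3 . 2 . .
Index 4: author = 2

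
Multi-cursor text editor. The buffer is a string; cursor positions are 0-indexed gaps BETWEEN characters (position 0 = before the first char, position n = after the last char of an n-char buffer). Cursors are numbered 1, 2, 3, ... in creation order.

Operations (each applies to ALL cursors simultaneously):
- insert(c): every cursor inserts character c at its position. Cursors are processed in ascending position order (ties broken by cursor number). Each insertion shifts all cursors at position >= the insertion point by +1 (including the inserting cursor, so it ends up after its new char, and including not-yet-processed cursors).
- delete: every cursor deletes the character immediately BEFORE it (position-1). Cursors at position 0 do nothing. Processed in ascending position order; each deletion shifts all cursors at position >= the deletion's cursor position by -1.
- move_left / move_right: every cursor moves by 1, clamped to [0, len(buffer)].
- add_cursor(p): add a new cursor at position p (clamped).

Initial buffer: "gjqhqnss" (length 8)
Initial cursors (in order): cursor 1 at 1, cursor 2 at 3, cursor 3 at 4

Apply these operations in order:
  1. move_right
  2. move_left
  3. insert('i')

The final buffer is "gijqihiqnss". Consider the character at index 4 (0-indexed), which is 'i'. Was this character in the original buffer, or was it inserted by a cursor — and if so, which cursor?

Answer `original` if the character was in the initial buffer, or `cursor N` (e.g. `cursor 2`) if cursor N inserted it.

After op 1 (move_right): buffer="gjqhqnss" (len 8), cursors c1@2 c2@4 c3@5, authorship ........
After op 2 (move_left): buffer="gjqhqnss" (len 8), cursors c1@1 c2@3 c3@4, authorship ........
After op 3 (insert('i')): buffer="gijqihiqnss" (len 11), cursors c1@2 c2@5 c3@7, authorship .1..2.3....
Authorship (.=original, N=cursor N): . 1 . . 2 . 3 . . . .
Index 4: author = 2

Answer: cursor 2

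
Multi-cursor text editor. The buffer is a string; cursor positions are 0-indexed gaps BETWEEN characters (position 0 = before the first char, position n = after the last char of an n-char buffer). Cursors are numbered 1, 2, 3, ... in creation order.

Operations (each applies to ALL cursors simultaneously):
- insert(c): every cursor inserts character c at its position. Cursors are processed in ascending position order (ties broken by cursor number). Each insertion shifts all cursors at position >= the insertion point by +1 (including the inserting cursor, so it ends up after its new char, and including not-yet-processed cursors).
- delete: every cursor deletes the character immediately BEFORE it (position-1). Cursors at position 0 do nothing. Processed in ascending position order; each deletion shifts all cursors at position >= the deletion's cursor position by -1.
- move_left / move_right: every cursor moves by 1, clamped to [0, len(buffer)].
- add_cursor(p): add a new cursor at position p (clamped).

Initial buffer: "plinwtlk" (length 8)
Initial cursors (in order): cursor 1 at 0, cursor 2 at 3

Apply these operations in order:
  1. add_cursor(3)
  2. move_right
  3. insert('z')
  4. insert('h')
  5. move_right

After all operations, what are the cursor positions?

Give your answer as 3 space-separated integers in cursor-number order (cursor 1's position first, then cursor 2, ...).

After op 1 (add_cursor(3)): buffer="plinwtlk" (len 8), cursors c1@0 c2@3 c3@3, authorship ........
After op 2 (move_right): buffer="plinwtlk" (len 8), cursors c1@1 c2@4 c3@4, authorship ........
After op 3 (insert('z')): buffer="pzlinzzwtlk" (len 11), cursors c1@2 c2@7 c3@7, authorship .1...23....
After op 4 (insert('h')): buffer="pzhlinzzhhwtlk" (len 14), cursors c1@3 c2@10 c3@10, authorship .11...2323....
After op 5 (move_right): buffer="pzhlinzzhhwtlk" (len 14), cursors c1@4 c2@11 c3@11, authorship .11...2323....

Answer: 4 11 11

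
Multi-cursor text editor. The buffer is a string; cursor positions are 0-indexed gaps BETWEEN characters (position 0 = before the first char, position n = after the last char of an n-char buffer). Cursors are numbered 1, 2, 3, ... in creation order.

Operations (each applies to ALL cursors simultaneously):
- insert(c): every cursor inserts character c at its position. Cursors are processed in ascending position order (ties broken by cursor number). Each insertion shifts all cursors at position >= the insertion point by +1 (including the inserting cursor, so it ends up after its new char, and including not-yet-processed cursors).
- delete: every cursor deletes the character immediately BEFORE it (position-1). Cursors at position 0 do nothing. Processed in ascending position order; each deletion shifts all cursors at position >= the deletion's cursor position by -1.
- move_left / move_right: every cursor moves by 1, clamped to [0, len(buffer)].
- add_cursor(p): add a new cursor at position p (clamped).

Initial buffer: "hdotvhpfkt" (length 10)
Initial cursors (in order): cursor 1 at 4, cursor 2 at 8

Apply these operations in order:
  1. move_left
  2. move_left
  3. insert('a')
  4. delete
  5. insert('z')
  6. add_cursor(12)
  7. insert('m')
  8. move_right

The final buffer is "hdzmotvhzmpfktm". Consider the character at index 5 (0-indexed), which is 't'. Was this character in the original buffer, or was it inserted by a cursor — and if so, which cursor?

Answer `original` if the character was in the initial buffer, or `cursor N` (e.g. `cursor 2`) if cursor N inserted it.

Answer: original

Derivation:
After op 1 (move_left): buffer="hdotvhpfkt" (len 10), cursors c1@3 c2@7, authorship ..........
After op 2 (move_left): buffer="hdotvhpfkt" (len 10), cursors c1@2 c2@6, authorship ..........
After op 3 (insert('a')): buffer="hdaotvhapfkt" (len 12), cursors c1@3 c2@8, authorship ..1....2....
After op 4 (delete): buffer="hdotvhpfkt" (len 10), cursors c1@2 c2@6, authorship ..........
After op 5 (insert('z')): buffer="hdzotvhzpfkt" (len 12), cursors c1@3 c2@8, authorship ..1....2....
After op 6 (add_cursor(12)): buffer="hdzotvhzpfkt" (len 12), cursors c1@3 c2@8 c3@12, authorship ..1....2....
After op 7 (insert('m')): buffer="hdzmotvhzmpfktm" (len 15), cursors c1@4 c2@10 c3@15, authorship ..11....22....3
After op 8 (move_right): buffer="hdzmotvhzmpfktm" (len 15), cursors c1@5 c2@11 c3@15, authorship ..11....22....3
Authorship (.=original, N=cursor N): . . 1 1 . . . . 2 2 . . . . 3
Index 5: author = original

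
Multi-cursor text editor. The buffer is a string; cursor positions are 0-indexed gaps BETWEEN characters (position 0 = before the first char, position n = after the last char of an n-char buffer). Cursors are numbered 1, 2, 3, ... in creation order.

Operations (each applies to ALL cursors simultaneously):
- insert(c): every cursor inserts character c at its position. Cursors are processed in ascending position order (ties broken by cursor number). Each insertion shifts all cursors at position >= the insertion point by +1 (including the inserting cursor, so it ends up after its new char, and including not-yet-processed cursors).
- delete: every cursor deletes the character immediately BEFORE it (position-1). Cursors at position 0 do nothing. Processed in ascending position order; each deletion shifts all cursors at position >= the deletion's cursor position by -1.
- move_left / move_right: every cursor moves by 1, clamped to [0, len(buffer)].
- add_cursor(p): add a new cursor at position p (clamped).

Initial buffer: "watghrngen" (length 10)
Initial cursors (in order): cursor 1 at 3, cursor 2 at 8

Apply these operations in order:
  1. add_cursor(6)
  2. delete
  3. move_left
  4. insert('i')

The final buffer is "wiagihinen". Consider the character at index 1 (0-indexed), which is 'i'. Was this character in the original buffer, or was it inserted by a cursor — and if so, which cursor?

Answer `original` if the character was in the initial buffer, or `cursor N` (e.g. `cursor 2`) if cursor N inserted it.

After op 1 (add_cursor(6)): buffer="watghrngen" (len 10), cursors c1@3 c3@6 c2@8, authorship ..........
After op 2 (delete): buffer="waghnen" (len 7), cursors c1@2 c3@4 c2@5, authorship .......
After op 3 (move_left): buffer="waghnen" (len 7), cursors c1@1 c3@3 c2@4, authorship .......
After op 4 (insert('i')): buffer="wiagihinen" (len 10), cursors c1@2 c3@5 c2@7, authorship .1..3.2...
Authorship (.=original, N=cursor N): . 1 . . 3 . 2 . . .
Index 1: author = 1

Answer: cursor 1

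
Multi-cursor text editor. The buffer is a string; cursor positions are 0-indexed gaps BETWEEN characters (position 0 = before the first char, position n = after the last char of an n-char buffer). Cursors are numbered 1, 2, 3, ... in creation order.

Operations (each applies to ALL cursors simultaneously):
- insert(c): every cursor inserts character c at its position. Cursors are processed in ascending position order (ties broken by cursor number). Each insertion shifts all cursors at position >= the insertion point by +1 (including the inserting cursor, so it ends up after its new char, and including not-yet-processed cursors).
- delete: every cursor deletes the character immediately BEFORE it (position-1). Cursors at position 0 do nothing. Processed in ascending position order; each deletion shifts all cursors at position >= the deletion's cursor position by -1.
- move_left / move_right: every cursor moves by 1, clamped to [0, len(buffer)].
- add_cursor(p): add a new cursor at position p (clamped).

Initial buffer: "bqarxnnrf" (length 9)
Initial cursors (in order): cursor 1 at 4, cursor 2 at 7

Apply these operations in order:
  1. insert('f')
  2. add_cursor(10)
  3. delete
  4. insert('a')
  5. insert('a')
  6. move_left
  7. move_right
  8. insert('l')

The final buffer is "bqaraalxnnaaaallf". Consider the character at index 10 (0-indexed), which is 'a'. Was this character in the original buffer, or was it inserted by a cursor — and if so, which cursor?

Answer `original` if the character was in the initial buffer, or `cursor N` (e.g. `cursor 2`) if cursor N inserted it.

After op 1 (insert('f')): buffer="bqarfxnnfrf" (len 11), cursors c1@5 c2@9, authorship ....1...2..
After op 2 (add_cursor(10)): buffer="bqarfxnnfrf" (len 11), cursors c1@5 c2@9 c3@10, authorship ....1...2..
After op 3 (delete): buffer="bqarxnnf" (len 8), cursors c1@4 c2@7 c3@7, authorship ........
After op 4 (insert('a')): buffer="bqaraxnnaaf" (len 11), cursors c1@5 c2@10 c3@10, authorship ....1...23.
After op 5 (insert('a')): buffer="bqaraaxnnaaaaf" (len 14), cursors c1@6 c2@13 c3@13, authorship ....11...2323.
After op 6 (move_left): buffer="bqaraaxnnaaaaf" (len 14), cursors c1@5 c2@12 c3@12, authorship ....11...2323.
After op 7 (move_right): buffer="bqaraaxnnaaaaf" (len 14), cursors c1@6 c2@13 c3@13, authorship ....11...2323.
After op 8 (insert('l')): buffer="bqaraalxnnaaaallf" (len 17), cursors c1@7 c2@16 c3@16, authorship ....111...232323.
Authorship (.=original, N=cursor N): . . . . 1 1 1 . . . 2 3 2 3 2 3 .
Index 10: author = 2

Answer: cursor 2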